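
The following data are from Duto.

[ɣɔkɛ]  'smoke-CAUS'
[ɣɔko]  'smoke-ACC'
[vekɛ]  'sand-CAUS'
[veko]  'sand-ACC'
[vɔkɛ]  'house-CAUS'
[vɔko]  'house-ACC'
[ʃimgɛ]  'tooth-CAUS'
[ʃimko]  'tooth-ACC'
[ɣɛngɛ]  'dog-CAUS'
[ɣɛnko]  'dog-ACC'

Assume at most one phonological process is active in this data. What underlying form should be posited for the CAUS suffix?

/-gɛ/

The CAUS morpheme has two allomorphs, [-gɛ] and [-kɛ].
By contrast the ACC suffix keeps its initial [k] throughout — that segment must be underlying.
So the underlying form is /-gɛ/, and voiced stops become voiceless after a vowel.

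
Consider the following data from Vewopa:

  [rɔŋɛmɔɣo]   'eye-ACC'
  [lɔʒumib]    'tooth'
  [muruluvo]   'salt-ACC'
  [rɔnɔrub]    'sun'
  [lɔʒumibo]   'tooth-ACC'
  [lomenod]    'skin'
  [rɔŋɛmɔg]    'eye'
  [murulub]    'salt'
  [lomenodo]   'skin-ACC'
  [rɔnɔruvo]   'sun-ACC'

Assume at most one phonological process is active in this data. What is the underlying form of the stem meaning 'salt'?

'salt' shows [v] ~ [b] at the end of the stem ([muruluvo] vs [murulub]).
But 'tooth' keeps [b] in both environments ([lɔʒumibo], [lɔʒumib]), so there is no rule changing /b/ to [v] before the ACC suffix.
The underlying segment must be /v/; voiced fricatives become stops word-finally, yielding [b] there.
Hence 'salt' is /muruluv/ underlyingly.

/muruluv/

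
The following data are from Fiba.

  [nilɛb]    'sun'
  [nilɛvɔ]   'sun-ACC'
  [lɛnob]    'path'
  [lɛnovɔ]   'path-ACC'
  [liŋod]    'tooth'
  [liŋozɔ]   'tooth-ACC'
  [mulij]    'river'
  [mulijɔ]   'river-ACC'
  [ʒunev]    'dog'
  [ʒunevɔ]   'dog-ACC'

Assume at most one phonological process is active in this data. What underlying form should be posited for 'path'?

In [lɛnob] and [lɛnovɔ] the final segment of 'path' alternates: [b] ~ [v].
But 'dog' keeps [v] in both environments ([ʒunev], [ʒunevɔ]), so there is no rule changing /v/ to [b] in isolation.
Therefore /b/ is basic and [v] is derived by intervocalic spirantization (voiced stops become fricatives between vowels).

/lɛnob/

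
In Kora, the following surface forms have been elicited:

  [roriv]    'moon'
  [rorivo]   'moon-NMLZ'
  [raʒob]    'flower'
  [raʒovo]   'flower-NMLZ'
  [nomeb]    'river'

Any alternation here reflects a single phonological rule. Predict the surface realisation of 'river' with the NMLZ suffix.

[nomevo]

'flower' shows [b] ~ [v] at the end of the stem ([raʒob] vs [raʒovo]).
If /v/ were underlying and a rule turned it into [b] in isolation, 'moon' would also alternate; but it has [v] in both [roriv] and [rorivo].
So /b/ is underlying, and a rule of intervocalic spirantization — voiced stops become fricatives between vowels — gives [v].
The one attested form of 'river', [nomeb], shows underlying /nomeb/. Applying the same rule between vowels gives [nomevo].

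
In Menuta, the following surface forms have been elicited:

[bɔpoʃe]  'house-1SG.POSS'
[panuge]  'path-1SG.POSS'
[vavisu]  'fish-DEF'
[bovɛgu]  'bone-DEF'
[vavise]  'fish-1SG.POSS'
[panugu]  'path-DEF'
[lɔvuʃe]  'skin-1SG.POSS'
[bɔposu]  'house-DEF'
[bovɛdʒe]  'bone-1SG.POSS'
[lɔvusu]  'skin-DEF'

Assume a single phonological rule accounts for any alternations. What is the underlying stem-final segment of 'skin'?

/ʃ/

'skin' shows [ʃ] ~ [s] at the end of the stem ([lɔvuʃe] vs [lɔvusu]).
Compare 'fish', with invariant [s] in [vavise] and [vavisu]: an analysis with underlying /s/ and a rule producing [ʃ] before the 1SG.POSS suffix would wrongly predict alternation here too.
Therefore /ʃ/ is basic and [s] is derived by depalatalization (palato-alveolar /dʒ/ and /ʃ/ become [g] and [s] when no front vowel follows).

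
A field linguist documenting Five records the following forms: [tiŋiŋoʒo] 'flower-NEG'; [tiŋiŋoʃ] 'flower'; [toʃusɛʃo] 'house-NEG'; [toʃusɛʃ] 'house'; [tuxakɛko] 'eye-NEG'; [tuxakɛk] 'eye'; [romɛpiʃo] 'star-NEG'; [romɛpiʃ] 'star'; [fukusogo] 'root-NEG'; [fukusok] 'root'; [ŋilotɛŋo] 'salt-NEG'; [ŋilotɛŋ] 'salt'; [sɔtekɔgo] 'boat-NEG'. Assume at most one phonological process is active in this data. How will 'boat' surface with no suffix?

In [fukusogo] and [fukusok] the final segment of 'root' alternates: [g] ~ [k].
If /k/ were underlying and a rule turned it into [g] before the NEG suffix, 'eye' would also alternate; but it has [k] in both [tuxakɛko] and [tuxakɛk].
The underlying segment must be /g/; voiced obstruents become voiceless word-finally, yielding [k] there.
From [sɔtekɔgo] the stem 'boat' is /sɔtekɔg/; word-finally this yields [sɔtekɔk].

[sɔtekɔk]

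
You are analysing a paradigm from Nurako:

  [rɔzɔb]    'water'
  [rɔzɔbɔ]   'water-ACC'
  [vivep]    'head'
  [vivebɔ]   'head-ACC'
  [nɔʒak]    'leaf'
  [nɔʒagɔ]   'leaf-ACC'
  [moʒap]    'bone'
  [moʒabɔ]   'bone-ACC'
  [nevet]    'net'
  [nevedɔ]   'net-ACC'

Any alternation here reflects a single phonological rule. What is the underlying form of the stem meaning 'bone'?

/moʒap/

In [moʒap] and [moʒabɔ] the final segment of 'bone' alternates: [p] ~ [b].
But 'water' keeps [b] in both environments ([rɔzɔb], [rɔzɔbɔ]), so there is no rule changing /b/ to [p] in isolation.
So /p/ is underlying, and a rule of intervocalic voicing — voiceless stops become voiced between vowels — gives [b].
Hence 'bone' is /moʒap/ underlyingly.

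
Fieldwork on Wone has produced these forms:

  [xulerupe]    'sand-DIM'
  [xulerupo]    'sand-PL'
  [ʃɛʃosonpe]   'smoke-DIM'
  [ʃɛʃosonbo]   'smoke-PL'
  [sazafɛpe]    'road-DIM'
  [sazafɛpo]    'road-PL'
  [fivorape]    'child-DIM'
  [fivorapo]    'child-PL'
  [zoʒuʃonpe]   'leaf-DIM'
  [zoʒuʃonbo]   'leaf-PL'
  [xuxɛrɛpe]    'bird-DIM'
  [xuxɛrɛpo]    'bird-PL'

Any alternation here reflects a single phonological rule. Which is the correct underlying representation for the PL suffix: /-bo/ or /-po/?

/-bo/

The PL morpheme has two allomorphs, [-bo] and [-po].
The DIM suffix, which begins with [p], is invariant after every stem; so [p] is not altered by any rule here.
So the underlying form is /-bo/, and voiced stops become voiceless after a vowel.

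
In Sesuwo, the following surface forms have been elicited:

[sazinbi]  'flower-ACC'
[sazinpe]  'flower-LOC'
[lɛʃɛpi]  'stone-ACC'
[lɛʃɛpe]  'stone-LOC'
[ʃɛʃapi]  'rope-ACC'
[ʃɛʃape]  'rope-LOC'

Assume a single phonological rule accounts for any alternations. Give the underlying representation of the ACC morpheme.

/-bi/

The ACC morpheme has two allomorphs, [-bi] and [-pi].
The LOC suffix, which begins with [p], is invariant after every stem; so [p] is not altered by any rule here.
So the underlying form is /-bi/, and voiced stops become voiceless after a vowel.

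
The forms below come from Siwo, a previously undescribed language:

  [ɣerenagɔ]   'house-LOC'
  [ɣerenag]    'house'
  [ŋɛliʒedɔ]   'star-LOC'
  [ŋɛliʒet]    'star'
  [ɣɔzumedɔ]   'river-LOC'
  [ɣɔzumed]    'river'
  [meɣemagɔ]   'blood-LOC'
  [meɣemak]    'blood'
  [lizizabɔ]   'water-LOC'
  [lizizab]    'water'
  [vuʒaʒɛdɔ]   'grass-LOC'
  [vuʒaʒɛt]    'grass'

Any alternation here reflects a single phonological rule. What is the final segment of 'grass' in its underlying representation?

/t/

The stem for 'grass' ends in [d] in [vuʒaʒɛdɔ] but [t] in [vuʒaʒɛt].
If /d/ were underlying and a rule turned it into [t] in isolation, 'river' would also alternate; but it has [d] in both [ɣɔzumedɔ] and [ɣɔzumed].
The alternation reflects intervocalic voicing: voiceless stops become voiced between vowels. /t/ is underlying.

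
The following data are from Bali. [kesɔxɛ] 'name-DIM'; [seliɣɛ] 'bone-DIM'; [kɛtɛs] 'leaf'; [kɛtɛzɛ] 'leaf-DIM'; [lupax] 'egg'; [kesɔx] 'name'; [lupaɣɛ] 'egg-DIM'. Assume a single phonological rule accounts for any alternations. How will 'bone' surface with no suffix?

[selix]

In [lupax] and [lupaɣɛ] the final segment of 'egg' alternates: [x] ~ [ɣ].
The stem 'name' ([kesɔx], [kesɔxɛ]) shows [x] unchanged in both environments, so [x] cannot be basic with [ɣ] derived before the DIM suffix.
So /ɣ/ is underlying, and a rule of word-final obstruent devoicing — voiced obstruents become voiceless word-finally — gives [x].
From [seliɣɛ] the stem 'bone' is /seliɣ/; word-finally this yields [selix].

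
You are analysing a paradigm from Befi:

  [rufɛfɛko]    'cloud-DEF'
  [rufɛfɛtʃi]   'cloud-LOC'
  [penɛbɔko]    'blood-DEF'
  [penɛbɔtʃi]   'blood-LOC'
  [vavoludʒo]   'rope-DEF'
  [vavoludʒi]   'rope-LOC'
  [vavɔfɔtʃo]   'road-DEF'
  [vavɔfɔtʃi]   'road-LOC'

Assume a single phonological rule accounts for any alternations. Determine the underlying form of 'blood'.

In [penɛbɔko] and [penɛbɔtʃi] the final segment of 'blood' alternates: [k] ~ [tʃ].
If /tʃ/ were underlying and a rule turned it into [k] before the DEF suffix, 'road' would also alternate; but it has [tʃ] in both [vavɔfɔtʃo] and [vavɔfɔtʃi].
So /k/ is underlying, and a rule of palatalization before a front vowel — /k/ becomes palato-alveolar [tʃ] before a front vowel — gives [tʃ].

/penɛbɔk/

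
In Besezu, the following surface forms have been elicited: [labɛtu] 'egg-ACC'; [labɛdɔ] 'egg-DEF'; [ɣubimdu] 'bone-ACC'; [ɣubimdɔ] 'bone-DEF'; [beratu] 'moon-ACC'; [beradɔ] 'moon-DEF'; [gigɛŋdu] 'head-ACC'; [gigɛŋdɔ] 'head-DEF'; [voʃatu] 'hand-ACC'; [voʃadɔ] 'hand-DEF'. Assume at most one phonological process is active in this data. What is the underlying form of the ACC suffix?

/-tu/

The ACC morpheme has two allomorphs, [-du] and [-tu].
The DEF suffix, which begins with [d], is invariant after every stem; so [d] is not altered by any rule here.
The ACC suffix is therefore /-tu/ underlyingly, with post-nasal voicing: voiceless stops become voiced after a nasal.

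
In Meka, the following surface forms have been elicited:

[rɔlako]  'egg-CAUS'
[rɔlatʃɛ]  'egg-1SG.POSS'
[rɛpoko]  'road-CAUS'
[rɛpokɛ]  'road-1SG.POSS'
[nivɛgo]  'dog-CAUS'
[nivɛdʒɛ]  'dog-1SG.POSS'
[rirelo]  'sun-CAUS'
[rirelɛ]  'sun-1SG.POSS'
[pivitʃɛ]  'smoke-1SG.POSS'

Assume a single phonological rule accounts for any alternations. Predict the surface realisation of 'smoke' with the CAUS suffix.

In [rɔlako] and [rɔlatʃɛ] the final segment of 'egg' alternates: [k] ~ [tʃ].
Compare 'road', with invariant [k] in [rɛpoko] and [rɛpokɛ]: an analysis with underlying /k/ and a rule producing [tʃ] before the 1SG.POSS suffix would wrongly predict alternation here too.
So /tʃ/ is underlying, and a rule of depalatalization — palato-alveolar /tʃ/ and /dʒ/ become [k] and [g] when no front vowel follows — gives [k].
From [pivitʃɛ] the stem 'smoke' is /pivitʃ/; when no front vowel follows this yields [piviko].

[piviko]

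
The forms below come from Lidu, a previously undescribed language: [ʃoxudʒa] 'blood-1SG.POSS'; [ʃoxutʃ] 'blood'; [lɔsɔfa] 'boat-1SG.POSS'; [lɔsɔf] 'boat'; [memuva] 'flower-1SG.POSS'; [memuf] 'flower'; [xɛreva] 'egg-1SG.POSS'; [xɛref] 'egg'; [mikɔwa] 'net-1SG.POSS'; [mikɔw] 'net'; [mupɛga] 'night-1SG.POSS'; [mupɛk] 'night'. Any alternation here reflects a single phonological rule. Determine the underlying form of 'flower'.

In [memuva] and [memuf] the final segment of 'flower' alternates: [v] ~ [f].
But 'boat' keeps [f] in both environments ([lɔsɔfa], [lɔsɔf]), so there is no rule changing /f/ to [v] before the 1SG.POSS suffix.
The underlying segment must be /v/; voiced obstruents become voiceless word-finally, yielding [f] there.

/memuv/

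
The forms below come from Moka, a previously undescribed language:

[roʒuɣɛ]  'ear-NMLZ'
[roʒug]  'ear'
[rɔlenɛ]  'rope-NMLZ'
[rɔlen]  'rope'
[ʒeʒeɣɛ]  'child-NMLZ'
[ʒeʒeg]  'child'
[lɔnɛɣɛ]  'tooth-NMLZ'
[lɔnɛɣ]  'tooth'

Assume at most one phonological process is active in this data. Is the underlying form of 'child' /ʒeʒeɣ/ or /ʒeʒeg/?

In [ʒeʒeɣɛ] and [ʒeʒeg] the final segment of 'child' alternates: [ɣ] ~ [g].
Compare 'tooth', with invariant [ɣ] in [lɔnɛɣɛ] and [lɔnɛɣ]: an analysis with underlying /ɣ/ and a rule producing [g] in isolation would wrongly predict alternation here too.
The alternation reflects intervocalic spirantization: voiced stops become fricatives between vowels. /g/ is underlying.

/ʒeʒeg/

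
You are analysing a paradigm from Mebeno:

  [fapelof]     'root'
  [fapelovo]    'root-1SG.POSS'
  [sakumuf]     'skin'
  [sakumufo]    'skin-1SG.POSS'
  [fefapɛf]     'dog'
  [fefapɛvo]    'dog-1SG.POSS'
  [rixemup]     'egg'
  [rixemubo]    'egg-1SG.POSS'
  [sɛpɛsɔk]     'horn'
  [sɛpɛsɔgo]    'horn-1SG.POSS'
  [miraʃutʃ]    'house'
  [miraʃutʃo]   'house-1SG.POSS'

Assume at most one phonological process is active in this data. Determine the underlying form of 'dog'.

/fefapɛv/

The stem for 'dog' ends in [f] in [fefapɛf] but [v] in [fefapɛvo].
The stem 'skin' ([sakumuf], [sakumufo]) shows [f] unchanged in both environments, so [f] cannot be basic with [v] derived before the 1SG.POSS suffix.
The alternation reflects word-final obstruent devoicing: voiced obstruents become voiceless word-finally. /v/ is underlying.
So 'dog' = /fefapɛv/.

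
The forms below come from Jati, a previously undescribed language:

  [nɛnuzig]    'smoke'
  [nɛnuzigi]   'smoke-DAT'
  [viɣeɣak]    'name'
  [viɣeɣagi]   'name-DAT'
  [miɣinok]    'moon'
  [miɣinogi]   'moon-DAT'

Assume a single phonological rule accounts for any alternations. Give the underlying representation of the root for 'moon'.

The stem for 'moon' ends in [k] in [miɣinok] but [g] in [miɣinogi].
If /g/ were underlying and a rule turned it into [k] in isolation, 'smoke' would also alternate; but it has [g] in both [nɛnuzig] and [nɛnuzigi].
The alternation reflects intervocalic voicing: voiceless stops become voiced between vowels. /k/ is underlying.
The underlying form of 'moon' is therefore /miɣinok/.

/miɣinok/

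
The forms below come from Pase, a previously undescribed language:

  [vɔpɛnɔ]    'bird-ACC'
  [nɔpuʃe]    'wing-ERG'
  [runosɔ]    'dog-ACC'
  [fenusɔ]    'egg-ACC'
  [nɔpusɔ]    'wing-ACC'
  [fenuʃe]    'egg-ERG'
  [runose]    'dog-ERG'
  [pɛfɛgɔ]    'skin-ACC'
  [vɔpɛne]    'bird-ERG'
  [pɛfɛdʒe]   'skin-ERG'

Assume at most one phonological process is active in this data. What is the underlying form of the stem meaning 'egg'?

'egg' shows [s] ~ [ʃ] at the end of the stem ([fenusɔ] vs [fenuʃe]).
But 'dog' keeps [s] in both environments ([runosɔ], [runose]), so there is no rule changing /s/ to [ʃ] before the ERG suffix.
So /ʃ/ is underlying, and a rule of depalatalization — palato-alveolar /dʒ/ and /ʃ/ become [g] and [s] when no front vowel follows — gives [s].
So 'egg' = /fenuʃ/.

/fenuʃ/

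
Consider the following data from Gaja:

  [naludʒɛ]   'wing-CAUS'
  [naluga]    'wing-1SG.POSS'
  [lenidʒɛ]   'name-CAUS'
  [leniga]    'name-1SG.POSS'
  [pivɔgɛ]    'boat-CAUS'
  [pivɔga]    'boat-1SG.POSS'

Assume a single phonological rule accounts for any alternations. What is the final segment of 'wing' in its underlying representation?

/dʒ/

The stem for 'wing' ends in [dʒ] in [naludʒɛ] but [g] in [naluga].
The stem 'boat' ([pivɔgɛ], [pivɔga]) shows [g] unchanged in both environments, so [g] cannot be basic with [dʒ] derived before the CAUS suffix.
So /dʒ/ is underlying, and a rule of depalatalization — palato-alveolar /dʒ/ becomes [g] when no front vowel follows — gives [g].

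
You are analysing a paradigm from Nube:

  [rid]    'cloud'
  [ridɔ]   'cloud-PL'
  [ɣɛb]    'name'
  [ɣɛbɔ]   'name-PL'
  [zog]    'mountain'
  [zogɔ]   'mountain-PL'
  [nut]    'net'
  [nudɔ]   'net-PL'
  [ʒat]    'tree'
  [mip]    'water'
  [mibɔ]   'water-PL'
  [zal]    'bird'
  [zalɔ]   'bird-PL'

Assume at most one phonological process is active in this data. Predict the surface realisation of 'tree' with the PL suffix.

[ʒadɔ]

In [nut] and [nudɔ] the final segment of 'net' alternates: [t] ~ [d].
The stem 'cloud' ([rid], [ridɔ]) shows [d] unchanged in both environments, so [d] cannot be basic with [t] derived in isolation.
So /t/ is underlying, and a rule of intervocalic voicing — voiceless stops become voiced between vowels — gives [d].
From [ʒat] the stem 'tree' is /ʒat/; between vowels this yields [ʒadɔ].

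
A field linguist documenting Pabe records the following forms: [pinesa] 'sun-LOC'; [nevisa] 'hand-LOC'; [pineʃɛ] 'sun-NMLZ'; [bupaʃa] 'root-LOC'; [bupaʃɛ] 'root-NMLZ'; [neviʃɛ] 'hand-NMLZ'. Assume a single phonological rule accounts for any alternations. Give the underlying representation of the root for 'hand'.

/nevis/

'hand' shows [s] ~ [ʃ] at the end of the stem ([nevisa] vs [neviʃɛ]).
But 'root' keeps [ʃ] in both environments ([bupaʃa], [bupaʃɛ]), so there is no rule changing /ʃ/ to [s] before the LOC suffix.
The underlying segment must be /s/; /s/ becomes palato-alveolar [ʃ] before a front vowel, yielding [ʃ] there.
So 'hand' = /nevis/.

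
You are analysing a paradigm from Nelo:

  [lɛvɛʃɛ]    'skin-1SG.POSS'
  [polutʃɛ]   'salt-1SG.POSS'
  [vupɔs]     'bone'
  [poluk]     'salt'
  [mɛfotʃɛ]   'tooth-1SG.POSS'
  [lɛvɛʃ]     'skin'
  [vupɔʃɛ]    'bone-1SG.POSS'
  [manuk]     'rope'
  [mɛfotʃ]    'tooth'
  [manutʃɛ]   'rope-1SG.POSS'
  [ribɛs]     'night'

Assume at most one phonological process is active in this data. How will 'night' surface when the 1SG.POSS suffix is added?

[ribɛʃɛ]

In [vupɔʃɛ] and [vupɔs] the final segment of 'bone' alternates: [ʃ] ~ [s].
If /ʃ/ were underlying and a rule turned it into [s] in isolation, 'skin' would also alternate; but it has [ʃ] in both [lɛvɛʃɛ] and [lɛvɛʃ].
Therefore /s/ is basic and [ʃ] is derived by palatalization before a front vowel (/k/ and /s/ become palato-alveolar [tʃ] and [ʃ] before a front vowel).
The one attested form of 'night', [ribɛs], shows underlying /ribɛs/. Applying the same rule before a front vowel gives [ribɛʃɛ].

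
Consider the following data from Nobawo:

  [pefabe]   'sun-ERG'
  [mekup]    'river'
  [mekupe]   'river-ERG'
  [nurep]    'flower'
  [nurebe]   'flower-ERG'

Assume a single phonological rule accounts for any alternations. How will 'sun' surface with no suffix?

The root 'flower' surfaces as [nurep] and [nurebe], with a stem-final [p] ~ [b] alternation.
Compare 'river', with invariant [p] in [mekup] and [mekupe]: an analysis with underlying /p/ and a rule producing [b] before the ERG suffix would wrongly predict alternation here too.
The alternation reflects word-final obstruent devoicing: voiced obstruents become voiceless word-finally. /b/ is underlying.
From [pefabe] the stem 'sun' is /pefab/; word-finally this yields [pefap].

[pefap]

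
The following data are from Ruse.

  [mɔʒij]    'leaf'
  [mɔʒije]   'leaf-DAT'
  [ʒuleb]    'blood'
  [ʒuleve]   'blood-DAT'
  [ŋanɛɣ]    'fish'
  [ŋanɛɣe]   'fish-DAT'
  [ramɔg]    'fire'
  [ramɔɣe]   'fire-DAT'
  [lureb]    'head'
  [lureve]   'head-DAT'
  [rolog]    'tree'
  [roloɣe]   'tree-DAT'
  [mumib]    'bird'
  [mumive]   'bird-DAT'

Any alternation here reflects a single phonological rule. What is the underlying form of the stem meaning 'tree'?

The stem for 'tree' ends in [g] in [rolog] but [ɣ] in [roloɣe].
If /ɣ/ were underlying and a rule turned it into [g] in isolation, 'fish' would also alternate; but it has [ɣ] in both [ŋanɛɣ] and [ŋanɛɣe].
The underlying segment must be /g/; voiced stops become fricatives between vowels, yielding [ɣ] there.

/rolog/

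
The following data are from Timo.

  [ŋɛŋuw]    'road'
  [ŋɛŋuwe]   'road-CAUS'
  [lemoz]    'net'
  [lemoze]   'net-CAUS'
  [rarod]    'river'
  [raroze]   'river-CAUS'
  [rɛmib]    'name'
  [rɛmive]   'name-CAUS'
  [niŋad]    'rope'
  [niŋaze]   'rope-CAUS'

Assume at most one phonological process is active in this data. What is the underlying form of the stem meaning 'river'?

/rarod/

In [rarod] and [raroze] the final segment of 'river' alternates: [d] ~ [z].
If /z/ were underlying and a rule turned it into [d] in isolation, 'net' would also alternate; but it has [z] in both [lemoz] and [lemoze].
So /d/ is underlying, and a rule of intervocalic spirantization — voiced stops become fricatives between vowels — gives [z].
Hence 'river' is /rarod/ underlyingly.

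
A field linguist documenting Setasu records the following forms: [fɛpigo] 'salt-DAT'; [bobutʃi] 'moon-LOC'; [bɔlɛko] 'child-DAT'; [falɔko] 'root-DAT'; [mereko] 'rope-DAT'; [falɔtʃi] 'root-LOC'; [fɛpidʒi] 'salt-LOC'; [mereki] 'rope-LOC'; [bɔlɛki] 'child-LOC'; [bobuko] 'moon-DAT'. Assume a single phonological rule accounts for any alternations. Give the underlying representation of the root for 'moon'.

The stem for 'moon' ends in [k] in [bobuko] but [tʃ] in [bobutʃi].
Compare 'child', with invariant [k] in [bɔlɛko] and [bɔlɛki]: an analysis with underlying /k/ and a rule producing [tʃ] before the LOC suffix would wrongly predict alternation here too.
The alternation reflects depalatalization: palato-alveolar /tʃ/ and /dʒ/ become [k] and [g] when no front vowel follows. /tʃ/ is underlying.
The underlying form of 'moon' is therefore /bobutʃ/.

/bobutʃ/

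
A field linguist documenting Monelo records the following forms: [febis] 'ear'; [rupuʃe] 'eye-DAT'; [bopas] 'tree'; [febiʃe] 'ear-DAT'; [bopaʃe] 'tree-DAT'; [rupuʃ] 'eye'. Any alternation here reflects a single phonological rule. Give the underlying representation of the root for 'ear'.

/febis/

The root 'ear' surfaces as [febiʃe] and [febis], with a stem-final [ʃ] ~ [s] alternation.
Compare 'eye', with invariant [ʃ] in [rupuʃe] and [rupuʃ]: an analysis with underlying /ʃ/ and a rule producing [s] in isolation would wrongly predict alternation here too.
The underlying segment must be /s/; /s/ becomes palato-alveolar [ʃ] before a front vowel, yielding [ʃ] there.
Hence 'ear' is /febis/ underlyingly.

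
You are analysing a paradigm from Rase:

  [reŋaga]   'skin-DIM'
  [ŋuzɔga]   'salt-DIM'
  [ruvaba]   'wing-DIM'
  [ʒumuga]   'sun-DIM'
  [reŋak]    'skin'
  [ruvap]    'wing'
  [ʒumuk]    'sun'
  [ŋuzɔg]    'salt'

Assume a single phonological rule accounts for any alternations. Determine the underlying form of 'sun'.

/ʒumuk/

The stem for 'sun' ends in [g] in [ʒumuga] but [k] in [ʒumuk].
But 'salt' keeps [g] in both environments ([ŋuzɔga], [ŋuzɔg]), so there is no rule changing /g/ to [k] in isolation.
The underlying segment must be /k/; voiceless stops become voiced between vowels, yielding [g] there.
Hence 'sun' is /ʒumuk/ underlyingly.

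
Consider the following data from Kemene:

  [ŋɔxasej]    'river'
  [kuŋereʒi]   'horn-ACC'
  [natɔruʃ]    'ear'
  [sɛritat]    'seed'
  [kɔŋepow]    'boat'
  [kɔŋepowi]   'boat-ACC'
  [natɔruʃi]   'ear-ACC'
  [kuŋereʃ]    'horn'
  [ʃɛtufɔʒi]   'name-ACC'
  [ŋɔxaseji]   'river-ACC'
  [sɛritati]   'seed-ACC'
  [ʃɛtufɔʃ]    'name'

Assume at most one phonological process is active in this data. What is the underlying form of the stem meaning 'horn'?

In [kuŋereʒi] and [kuŋereʃ] the final segment of 'horn' alternates: [ʒ] ~ [ʃ].
But 'ear' keeps [ʃ] in both environments ([natɔruʃi], [natɔruʃ]), so there is no rule changing /ʃ/ to [ʒ] before the ACC suffix.
The underlying segment must be /ʒ/; voiced obstruents become voiceless word-finally, yielding [ʃ] there.

/kuŋereʒ/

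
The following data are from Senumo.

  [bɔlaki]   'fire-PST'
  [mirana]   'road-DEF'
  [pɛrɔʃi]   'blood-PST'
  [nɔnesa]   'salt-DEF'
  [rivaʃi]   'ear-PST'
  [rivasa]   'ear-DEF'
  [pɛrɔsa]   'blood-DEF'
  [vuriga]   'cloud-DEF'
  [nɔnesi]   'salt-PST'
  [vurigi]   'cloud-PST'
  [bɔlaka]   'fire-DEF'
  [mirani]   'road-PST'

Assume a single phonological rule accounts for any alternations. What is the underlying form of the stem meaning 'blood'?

/pɛrɔʃ/

The root 'blood' surfaces as [pɛrɔsa] and [pɛrɔʃi], with a stem-final [s] ~ [ʃ] alternation.
The stem 'salt' ([nɔnesa], [nɔnesi]) shows [s] unchanged in both environments, so [s] cannot be basic with [ʃ] derived before the PST suffix.
The underlying segment must be /ʃ/; palato-alveolar /ʃ/ becomes [s] when no front vowel follows, yielding [s] there.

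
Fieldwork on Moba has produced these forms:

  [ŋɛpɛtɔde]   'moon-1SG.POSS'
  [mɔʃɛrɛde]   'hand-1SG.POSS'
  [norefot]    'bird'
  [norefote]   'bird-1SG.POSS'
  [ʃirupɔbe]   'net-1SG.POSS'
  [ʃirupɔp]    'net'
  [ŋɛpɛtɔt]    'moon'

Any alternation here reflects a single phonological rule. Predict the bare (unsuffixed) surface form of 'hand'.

The stem for 'moon' ends in [t] in [ŋɛpɛtɔt] but [d] in [ŋɛpɛtɔde].
The stem 'bird' ([norefot], [norefote]) shows [t] unchanged in both environments, so [t] cannot be basic with [d] derived before the 1SG.POSS suffix.
The underlying segment must be /d/; voiced obstruents become voiceless word-finally, yielding [t] there.
From [mɔʃɛrɛde] the stem 'hand' is /mɔʃɛrɛd/; word-finally this yields [mɔʃɛrɛt].

[mɔʃɛrɛt]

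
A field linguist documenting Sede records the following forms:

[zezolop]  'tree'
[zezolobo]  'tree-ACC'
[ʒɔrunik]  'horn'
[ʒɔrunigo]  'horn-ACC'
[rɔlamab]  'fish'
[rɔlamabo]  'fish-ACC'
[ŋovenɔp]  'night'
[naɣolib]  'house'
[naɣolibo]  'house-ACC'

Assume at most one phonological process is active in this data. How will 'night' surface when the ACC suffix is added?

[ŋovenɔbo]

In [zezolop] and [zezolobo] the final segment of 'tree' alternates: [p] ~ [b].
The stem 'house' ([naɣolib], [naɣolibo]) shows [b] unchanged in both environments, so [b] cannot be basic with [p] derived in isolation.
The alternation reflects intervocalic voicing: voiceless stops become voiced between vowels. /p/ is underlying.
The one attested form of 'night', [ŋovenɔp], shows underlying /ŋovenɔp/. Applying the same rule between vowels gives [ŋovenɔbo].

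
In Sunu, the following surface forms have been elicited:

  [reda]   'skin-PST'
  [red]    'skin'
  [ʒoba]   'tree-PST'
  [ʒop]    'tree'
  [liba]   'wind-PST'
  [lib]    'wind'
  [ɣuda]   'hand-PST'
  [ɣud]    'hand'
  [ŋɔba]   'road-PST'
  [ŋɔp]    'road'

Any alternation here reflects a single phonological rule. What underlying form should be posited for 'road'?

/ŋɔp/

'road' shows [b] ~ [p] at the end of the stem ([ŋɔba] vs [ŋɔp]).
Compare 'wind', with invariant [b] in [liba] and [lib]: an analysis with underlying /b/ and a rule producing [p] in isolation would wrongly predict alternation here too.
Therefore /p/ is basic and [b] is derived by intervocalic voicing (voiceless stops become voiced between vowels).
The underlying form of 'road' is therefore /ŋɔp/.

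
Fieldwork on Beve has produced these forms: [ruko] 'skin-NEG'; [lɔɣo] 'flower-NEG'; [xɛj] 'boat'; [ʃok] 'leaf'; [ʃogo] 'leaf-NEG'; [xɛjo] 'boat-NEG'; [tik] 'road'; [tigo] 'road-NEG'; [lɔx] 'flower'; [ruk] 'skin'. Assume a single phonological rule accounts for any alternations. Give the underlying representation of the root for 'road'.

/tig/

'road' shows [g] ~ [k] at the end of the stem ([tigo] vs [tik]).
Compare 'skin', with invariant [k] in [ruko] and [ruk]: an analysis with underlying /k/ and a rule producing [g] before the NEG suffix would wrongly predict alternation here too.
Therefore /g/ is basic and [k] is derived by word-final obstruent devoicing (voiced obstruents become voiceless word-finally).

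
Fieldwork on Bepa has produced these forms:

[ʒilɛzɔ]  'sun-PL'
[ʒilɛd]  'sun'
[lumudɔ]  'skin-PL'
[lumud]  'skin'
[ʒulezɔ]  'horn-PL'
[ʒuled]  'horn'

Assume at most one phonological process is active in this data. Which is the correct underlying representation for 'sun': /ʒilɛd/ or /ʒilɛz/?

/ʒilɛz/

The root 'sun' surfaces as [ʒilɛzɔ] and [ʒilɛd], with a stem-final [z] ~ [d] alternation.
If /d/ were underlying and a rule turned it into [z] before the PL suffix, 'skin' would also alternate; but it has [d] in both [lumudɔ] and [lumud].
The underlying segment must be /z/; voiced fricatives become stops word-finally, yielding [d] there.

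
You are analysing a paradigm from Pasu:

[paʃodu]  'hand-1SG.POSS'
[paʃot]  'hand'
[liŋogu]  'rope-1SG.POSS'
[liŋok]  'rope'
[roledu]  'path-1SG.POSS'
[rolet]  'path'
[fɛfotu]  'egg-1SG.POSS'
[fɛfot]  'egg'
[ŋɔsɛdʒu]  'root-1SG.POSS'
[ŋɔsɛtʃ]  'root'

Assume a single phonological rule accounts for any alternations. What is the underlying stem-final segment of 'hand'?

/d/

The root 'hand' surfaces as [paʃodu] and [paʃot], with a stem-final [d] ~ [t] alternation.
If /t/ were underlying and a rule turned it into [d] before the 1SG.POSS suffix, 'egg' would also alternate; but it has [t] in both [fɛfotu] and [fɛfot].
The underlying segment must be /d/; voiced obstruents become voiceless word-finally, yielding [t] there.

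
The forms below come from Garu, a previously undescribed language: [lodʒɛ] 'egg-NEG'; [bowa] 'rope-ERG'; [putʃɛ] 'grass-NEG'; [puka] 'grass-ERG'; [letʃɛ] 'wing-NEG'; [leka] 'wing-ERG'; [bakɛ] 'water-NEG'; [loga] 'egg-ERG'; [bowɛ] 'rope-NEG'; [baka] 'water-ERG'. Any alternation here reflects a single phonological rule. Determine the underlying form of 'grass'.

/putʃ/

The root 'grass' surfaces as [putʃɛ] and [puka], with a stem-final [tʃ] ~ [k] alternation.
The stem 'water' ([bakɛ], [baka]) shows [k] unchanged in both environments, so [k] cannot be basic with [tʃ] derived before the NEG suffix.
Therefore /tʃ/ is basic and [k] is derived by depalatalization (palato-alveolar /tʃ/ and /dʒ/ become [k] and [g] when no front vowel follows).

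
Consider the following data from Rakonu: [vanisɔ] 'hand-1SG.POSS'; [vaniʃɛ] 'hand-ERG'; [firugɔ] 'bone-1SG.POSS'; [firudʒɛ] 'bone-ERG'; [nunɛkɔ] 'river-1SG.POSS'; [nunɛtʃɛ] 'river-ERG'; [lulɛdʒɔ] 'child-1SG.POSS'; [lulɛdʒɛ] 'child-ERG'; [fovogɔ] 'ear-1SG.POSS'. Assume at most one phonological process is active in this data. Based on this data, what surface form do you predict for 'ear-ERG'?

'bone' shows [g] ~ [dʒ] at the end of the stem ([firugɔ] vs [firudʒɛ]).
But 'child' keeps [dʒ] in both environments ([lulɛdʒɔ], [lulɛdʒɛ]), so there is no rule changing /dʒ/ to [g] before the 1SG.POSS suffix.
The alternation reflects palatalization before a front vowel: /k/, /g/ and /s/ become palato-alveolar [tʃ], [dʒ] and [ʃ] before a front vowel. /g/ is underlying.
From [fovogɔ] the stem 'ear' is /fovog/; before a front vowel this yields [fovodʒɛ].

[fovodʒɛ]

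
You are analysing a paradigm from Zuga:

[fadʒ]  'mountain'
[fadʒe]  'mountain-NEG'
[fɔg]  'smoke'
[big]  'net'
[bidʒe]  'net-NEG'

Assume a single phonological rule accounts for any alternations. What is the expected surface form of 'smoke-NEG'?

[fɔdʒe]

In [big] and [bidʒe] the final segment of 'net' alternates: [g] ~ [dʒ].
But 'mountain' keeps [dʒ] in both environments ([fadʒ], [fadʒe]), so there is no rule changing /dʒ/ to [g] in isolation.
The alternation reflects palatalization before a front vowel: /g/ becomes palato-alveolar [dʒ] before a front vowel. /g/ is underlying.
The one attested form of 'smoke', [fɔg], shows underlying /fɔg/. Applying the same rule before a front vowel gives [fɔdʒe].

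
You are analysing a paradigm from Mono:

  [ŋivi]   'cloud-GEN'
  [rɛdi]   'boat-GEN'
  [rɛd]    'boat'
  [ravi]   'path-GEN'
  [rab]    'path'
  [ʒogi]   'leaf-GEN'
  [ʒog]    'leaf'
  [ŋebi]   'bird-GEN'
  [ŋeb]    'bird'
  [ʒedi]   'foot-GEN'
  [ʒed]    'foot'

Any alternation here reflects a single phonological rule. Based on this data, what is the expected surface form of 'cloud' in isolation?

In [ravi] and [rab] the final segment of 'path' alternates: [v] ~ [b].
If /b/ were underlying and a rule turned it into [v] before the GEN suffix, 'bird' would also alternate; but it has [b] in both [ŋebi] and [ŋeb].
Therefore /v/ is basic and [b] is derived by word-final hardening (voiced fricatives become stops word-finally).
From [ŋivi] the stem 'cloud' is /ŋiv/; word-finally this yields [ŋib].

[ŋib]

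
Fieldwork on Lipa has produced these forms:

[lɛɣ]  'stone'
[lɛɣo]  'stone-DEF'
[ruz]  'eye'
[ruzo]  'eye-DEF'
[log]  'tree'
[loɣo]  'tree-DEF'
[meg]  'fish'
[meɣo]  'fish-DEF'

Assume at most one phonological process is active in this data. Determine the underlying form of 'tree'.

In [log] and [loɣo] the final segment of 'tree' alternates: [g] ~ [ɣ].
But 'stone' keeps [ɣ] in both environments ([lɛɣ], [lɛɣo]), so there is no rule changing /ɣ/ to [g] in isolation.
Therefore /g/ is basic and [ɣ] is derived by intervocalic spirantization (voiced stops become fricatives between vowels).

/log/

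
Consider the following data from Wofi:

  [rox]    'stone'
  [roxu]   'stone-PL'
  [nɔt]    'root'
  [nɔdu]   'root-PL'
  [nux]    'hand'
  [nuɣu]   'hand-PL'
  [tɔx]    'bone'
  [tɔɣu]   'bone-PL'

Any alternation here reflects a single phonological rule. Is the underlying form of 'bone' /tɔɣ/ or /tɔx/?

In [tɔx] and [tɔɣu] the final segment of 'bone' alternates: [x] ~ [ɣ].
The stem 'stone' ([rox], [roxu]) shows [x] unchanged in both environments, so [x] cannot be basic with [ɣ] derived before the PL suffix.
The underlying segment must be /ɣ/; voiced obstruents become voiceless word-finally, yielding [x] there.

/tɔɣ/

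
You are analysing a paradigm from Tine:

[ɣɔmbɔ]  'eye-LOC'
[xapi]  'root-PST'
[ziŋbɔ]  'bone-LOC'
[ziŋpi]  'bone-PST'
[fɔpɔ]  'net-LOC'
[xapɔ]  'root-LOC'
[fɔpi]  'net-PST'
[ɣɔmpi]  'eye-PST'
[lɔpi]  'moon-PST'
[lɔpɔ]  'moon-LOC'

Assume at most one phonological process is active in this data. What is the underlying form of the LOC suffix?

/-bɔ/

The LOC suffix surfaces as [-bɔ] and [-pɔ], depending on the final segment of the stem.
By contrast the PST suffix keeps its initial [p] throughout — that segment must be underlying.
The LOC suffix is therefore /-bɔ/ underlyingly, with post-vocalic devoicing: voiced stops become voiceless after a vowel.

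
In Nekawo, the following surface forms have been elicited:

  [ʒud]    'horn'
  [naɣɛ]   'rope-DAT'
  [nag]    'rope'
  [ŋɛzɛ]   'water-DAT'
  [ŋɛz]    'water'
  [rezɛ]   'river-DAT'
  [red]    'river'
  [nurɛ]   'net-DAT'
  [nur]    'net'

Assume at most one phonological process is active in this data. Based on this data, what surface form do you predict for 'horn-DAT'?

[ʒuzɛ]

In [rezɛ] and [red] the final segment of 'river' alternates: [z] ~ [d].
Compare 'water', with invariant [z] in [ŋɛzɛ] and [ŋɛz]: an analysis with underlying /z/ and a rule producing [d] in isolation would wrongly predict alternation here too.
The alternation reflects intervocalic spirantization: voiced stops become fricatives between vowels. /d/ is underlying.
The one attested form of 'horn', [ʒud], shows underlying /ʒud/. Applying the same rule between vowels gives [ʒuzɛ].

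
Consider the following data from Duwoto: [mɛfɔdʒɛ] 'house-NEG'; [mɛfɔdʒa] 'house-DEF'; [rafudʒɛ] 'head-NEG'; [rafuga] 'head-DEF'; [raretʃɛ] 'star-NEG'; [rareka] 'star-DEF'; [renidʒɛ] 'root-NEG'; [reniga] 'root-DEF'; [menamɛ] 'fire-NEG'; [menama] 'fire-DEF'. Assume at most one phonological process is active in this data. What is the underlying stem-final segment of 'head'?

/g/

In [rafudʒɛ] and [rafuga] the final segment of 'head' alternates: [dʒ] ~ [g].
If /dʒ/ were underlying and a rule turned it into [g] before the DEF suffix, 'house' would also alternate; but it has [dʒ] in both [mɛfɔdʒɛ] and [mɛfɔdʒa].
The alternation reflects palatalization before a front vowel: /k/ and /g/ become palato-alveolar [tʃ] and [dʒ] before a front vowel. /g/ is underlying.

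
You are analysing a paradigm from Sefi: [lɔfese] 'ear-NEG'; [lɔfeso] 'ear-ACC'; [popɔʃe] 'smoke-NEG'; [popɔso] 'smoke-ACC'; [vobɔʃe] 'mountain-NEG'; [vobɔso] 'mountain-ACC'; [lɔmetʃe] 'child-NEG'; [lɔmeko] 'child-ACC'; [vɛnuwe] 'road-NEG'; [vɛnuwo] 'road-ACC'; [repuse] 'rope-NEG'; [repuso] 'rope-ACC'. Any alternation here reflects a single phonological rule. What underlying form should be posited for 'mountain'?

/vobɔʃ/

The root 'mountain' surfaces as [vobɔʃe] and [vobɔso], with a stem-final [ʃ] ~ [s] alternation.
The stem 'ear' ([lɔfese], [lɔfeso]) shows [s] unchanged in both environments, so [s] cannot be basic with [ʃ] derived before the NEG suffix.
So /ʃ/ is underlying, and a rule of depalatalization — palato-alveolar /tʃ/ and /ʃ/ become [k] and [s] when no front vowel follows — gives [s].
Hence 'mountain' is /vobɔʃ/ underlyingly.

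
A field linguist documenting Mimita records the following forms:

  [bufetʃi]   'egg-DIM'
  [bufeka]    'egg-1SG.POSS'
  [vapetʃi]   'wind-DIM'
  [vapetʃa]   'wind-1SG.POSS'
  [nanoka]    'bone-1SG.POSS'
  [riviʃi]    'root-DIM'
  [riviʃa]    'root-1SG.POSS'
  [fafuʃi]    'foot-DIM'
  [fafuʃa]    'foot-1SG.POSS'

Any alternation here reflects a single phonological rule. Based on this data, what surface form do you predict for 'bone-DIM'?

'egg' shows [tʃ] ~ [k] at the end of the stem ([bufetʃi] vs [bufeka]).
The stem 'wind' ([vapetʃi], [vapetʃa]) shows [tʃ] unchanged in both environments, so [tʃ] cannot be basic with [k] derived before the 1SG.POSS suffix.
The underlying segment must be /k/; /k/ becomes palato-alveolar [tʃ] before a front vowel, yielding [tʃ] there.
From [nanoka] the stem 'bone' is /nanok/; before a front vowel this yields [nanotʃi].

[nanotʃi]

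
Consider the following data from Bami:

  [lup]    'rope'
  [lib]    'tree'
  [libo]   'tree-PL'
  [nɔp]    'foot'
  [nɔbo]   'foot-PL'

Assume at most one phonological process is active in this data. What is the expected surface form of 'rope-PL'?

The stem for 'foot' ends in [p] in [nɔp] but [b] in [nɔbo].
But 'tree' keeps [b] in both environments ([lib], [libo]), so there is no rule changing /b/ to [p] in isolation.
Therefore /p/ is basic and [b] is derived by intervocalic voicing (voiceless stops become voiced between vowels).
From [lup] the stem 'rope' is /lup/; between vowels this yields [lubo].

[lubo]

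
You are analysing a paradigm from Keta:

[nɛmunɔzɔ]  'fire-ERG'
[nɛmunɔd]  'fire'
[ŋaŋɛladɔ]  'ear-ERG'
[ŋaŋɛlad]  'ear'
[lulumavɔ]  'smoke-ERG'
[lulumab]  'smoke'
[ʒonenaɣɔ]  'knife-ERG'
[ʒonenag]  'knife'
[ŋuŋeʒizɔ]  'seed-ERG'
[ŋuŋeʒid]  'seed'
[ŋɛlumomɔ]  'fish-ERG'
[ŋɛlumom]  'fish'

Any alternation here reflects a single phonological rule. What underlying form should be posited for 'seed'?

/ŋuŋeʒiz/

In [ŋuŋeʒizɔ] and [ŋuŋeʒid] the final segment of 'seed' alternates: [z] ~ [d].
Compare 'ear', with invariant [d] in [ŋaŋɛladɔ] and [ŋaŋɛlad]: an analysis with underlying /d/ and a rule producing [z] before the ERG suffix would wrongly predict alternation here too.
So /z/ is underlying, and a rule of word-final hardening — voiced fricatives become stops word-finally — gives [d].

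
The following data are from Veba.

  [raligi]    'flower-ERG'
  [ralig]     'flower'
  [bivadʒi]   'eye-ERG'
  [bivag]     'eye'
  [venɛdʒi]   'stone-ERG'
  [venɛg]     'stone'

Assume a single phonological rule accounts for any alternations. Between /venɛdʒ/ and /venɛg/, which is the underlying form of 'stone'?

The root 'stone' surfaces as [venɛdʒi] and [venɛg], with a stem-final [dʒ] ~ [g] alternation.
The stem 'flower' ([raligi], [ralig]) shows [g] unchanged in both environments, so [g] cannot be basic with [dʒ] derived before the ERG suffix.
The underlying segment must be /dʒ/; palato-alveolar /dʒ/ becomes [g] when no front vowel follows, yielding [g] there.

/venɛdʒ/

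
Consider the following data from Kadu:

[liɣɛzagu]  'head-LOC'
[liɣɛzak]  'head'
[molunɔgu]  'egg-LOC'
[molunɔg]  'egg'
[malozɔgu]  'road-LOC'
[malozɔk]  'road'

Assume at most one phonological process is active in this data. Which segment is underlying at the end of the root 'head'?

The root 'head' surfaces as [liɣɛzagu] and [liɣɛzak], with a stem-final [g] ~ [k] alternation.
But 'egg' keeps [g] in both environments ([molunɔgu], [molunɔg]), so there is no rule changing /g/ to [k] in isolation.
The alternation reflects intervocalic voicing: voiceless stops become voiced between vowels. /k/ is underlying.

/k/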